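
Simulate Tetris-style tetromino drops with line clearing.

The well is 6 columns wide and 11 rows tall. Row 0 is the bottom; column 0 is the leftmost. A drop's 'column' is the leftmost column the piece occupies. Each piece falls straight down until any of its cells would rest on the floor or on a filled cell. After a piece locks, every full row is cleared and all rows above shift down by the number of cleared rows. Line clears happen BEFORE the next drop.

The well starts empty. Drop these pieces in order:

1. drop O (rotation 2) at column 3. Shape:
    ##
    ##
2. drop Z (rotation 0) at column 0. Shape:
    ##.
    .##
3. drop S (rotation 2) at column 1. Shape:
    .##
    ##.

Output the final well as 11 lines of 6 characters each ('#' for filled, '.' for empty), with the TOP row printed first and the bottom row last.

Drop 1: O rot2 at col 3 lands with bottom-row=0; cleared 0 line(s) (total 0); column heights now [0 0 0 2 2 0], max=2
Drop 2: Z rot0 at col 0 lands with bottom-row=0; cleared 0 line(s) (total 0); column heights now [2 2 1 2 2 0], max=2
Drop 3: S rot2 at col 1 lands with bottom-row=2; cleared 0 line(s) (total 0); column heights now [2 3 4 4 2 0], max=4

Answer: ......
......
......
......
......
......
......
..##..
.##...
##.##.
.####.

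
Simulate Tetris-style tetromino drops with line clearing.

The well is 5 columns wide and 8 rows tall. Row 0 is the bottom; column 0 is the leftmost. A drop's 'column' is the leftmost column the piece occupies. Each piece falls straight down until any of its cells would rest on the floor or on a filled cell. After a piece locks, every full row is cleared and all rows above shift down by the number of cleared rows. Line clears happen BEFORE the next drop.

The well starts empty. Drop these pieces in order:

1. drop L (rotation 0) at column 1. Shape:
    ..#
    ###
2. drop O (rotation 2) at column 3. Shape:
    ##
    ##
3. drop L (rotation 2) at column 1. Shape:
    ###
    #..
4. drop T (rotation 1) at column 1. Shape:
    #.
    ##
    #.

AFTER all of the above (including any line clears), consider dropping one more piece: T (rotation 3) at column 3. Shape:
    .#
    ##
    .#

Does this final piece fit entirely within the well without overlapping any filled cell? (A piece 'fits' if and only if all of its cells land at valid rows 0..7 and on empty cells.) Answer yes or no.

Answer: yes

Derivation:
Drop 1: L rot0 at col 1 lands with bottom-row=0; cleared 0 line(s) (total 0); column heights now [0 1 1 2 0], max=2
Drop 2: O rot2 at col 3 lands with bottom-row=2; cleared 0 line(s) (total 0); column heights now [0 1 1 4 4], max=4
Drop 3: L rot2 at col 1 lands with bottom-row=3; cleared 0 line(s) (total 0); column heights now [0 5 5 5 4], max=5
Drop 4: T rot1 at col 1 lands with bottom-row=5; cleared 0 line(s) (total 0); column heights now [0 8 7 5 4], max=8
Test piece T rot3 at col 3 (width 2): heights before test = [0 8 7 5 4]; fits = True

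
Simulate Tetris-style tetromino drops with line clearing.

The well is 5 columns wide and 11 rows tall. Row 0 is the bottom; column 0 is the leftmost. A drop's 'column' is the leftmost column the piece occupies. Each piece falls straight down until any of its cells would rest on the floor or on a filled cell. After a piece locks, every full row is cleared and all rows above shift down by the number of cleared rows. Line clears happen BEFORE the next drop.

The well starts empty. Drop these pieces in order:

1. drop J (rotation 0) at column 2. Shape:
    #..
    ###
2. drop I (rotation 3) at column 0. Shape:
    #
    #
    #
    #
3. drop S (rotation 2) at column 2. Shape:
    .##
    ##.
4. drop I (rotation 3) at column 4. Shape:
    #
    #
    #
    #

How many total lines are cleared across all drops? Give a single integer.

Answer: 0

Derivation:
Drop 1: J rot0 at col 2 lands with bottom-row=0; cleared 0 line(s) (total 0); column heights now [0 0 2 1 1], max=2
Drop 2: I rot3 at col 0 lands with bottom-row=0; cleared 0 line(s) (total 0); column heights now [4 0 2 1 1], max=4
Drop 3: S rot2 at col 2 lands with bottom-row=2; cleared 0 line(s) (total 0); column heights now [4 0 3 4 4], max=4
Drop 4: I rot3 at col 4 lands with bottom-row=4; cleared 0 line(s) (total 0); column heights now [4 0 3 4 8], max=8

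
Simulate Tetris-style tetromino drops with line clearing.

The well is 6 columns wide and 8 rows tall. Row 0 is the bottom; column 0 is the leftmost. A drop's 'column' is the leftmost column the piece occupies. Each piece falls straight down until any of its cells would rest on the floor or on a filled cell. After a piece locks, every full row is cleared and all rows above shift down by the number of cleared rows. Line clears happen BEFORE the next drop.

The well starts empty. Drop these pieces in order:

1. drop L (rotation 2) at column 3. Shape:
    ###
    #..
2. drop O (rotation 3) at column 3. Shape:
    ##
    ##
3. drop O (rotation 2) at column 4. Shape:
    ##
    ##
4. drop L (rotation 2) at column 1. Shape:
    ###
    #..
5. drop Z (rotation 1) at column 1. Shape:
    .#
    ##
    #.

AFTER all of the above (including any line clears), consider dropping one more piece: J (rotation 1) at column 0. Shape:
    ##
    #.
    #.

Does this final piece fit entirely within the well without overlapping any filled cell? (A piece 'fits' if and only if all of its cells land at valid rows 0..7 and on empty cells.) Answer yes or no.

Drop 1: L rot2 at col 3 lands with bottom-row=0; cleared 0 line(s) (total 0); column heights now [0 0 0 2 2 2], max=2
Drop 2: O rot3 at col 3 lands with bottom-row=2; cleared 0 line(s) (total 0); column heights now [0 0 0 4 4 2], max=4
Drop 3: O rot2 at col 4 lands with bottom-row=4; cleared 0 line(s) (total 0); column heights now [0 0 0 4 6 6], max=6
Drop 4: L rot2 at col 1 lands with bottom-row=3; cleared 0 line(s) (total 0); column heights now [0 5 5 5 6 6], max=6
Drop 5: Z rot1 at col 1 lands with bottom-row=5; cleared 0 line(s) (total 0); column heights now [0 7 8 5 6 6], max=8
Test piece J rot1 at col 0 (width 2): heights before test = [0 7 8 5 6 6]; fits = True

Answer: yes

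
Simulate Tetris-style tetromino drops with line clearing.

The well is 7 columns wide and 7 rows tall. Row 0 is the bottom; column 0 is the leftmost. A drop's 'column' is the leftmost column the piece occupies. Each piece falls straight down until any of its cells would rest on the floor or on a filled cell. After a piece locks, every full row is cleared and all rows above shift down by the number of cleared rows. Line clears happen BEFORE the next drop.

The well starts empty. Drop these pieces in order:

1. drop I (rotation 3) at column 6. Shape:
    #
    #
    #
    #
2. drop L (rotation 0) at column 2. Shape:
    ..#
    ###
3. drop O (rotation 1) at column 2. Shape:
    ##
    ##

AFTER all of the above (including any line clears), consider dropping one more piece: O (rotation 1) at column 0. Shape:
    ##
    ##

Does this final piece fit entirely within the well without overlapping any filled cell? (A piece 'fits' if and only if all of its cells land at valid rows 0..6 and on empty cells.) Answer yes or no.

Answer: yes

Derivation:
Drop 1: I rot3 at col 6 lands with bottom-row=0; cleared 0 line(s) (total 0); column heights now [0 0 0 0 0 0 4], max=4
Drop 2: L rot0 at col 2 lands with bottom-row=0; cleared 0 line(s) (total 0); column heights now [0 0 1 1 2 0 4], max=4
Drop 3: O rot1 at col 2 lands with bottom-row=1; cleared 0 line(s) (total 0); column heights now [0 0 3 3 2 0 4], max=4
Test piece O rot1 at col 0 (width 2): heights before test = [0 0 3 3 2 0 4]; fits = True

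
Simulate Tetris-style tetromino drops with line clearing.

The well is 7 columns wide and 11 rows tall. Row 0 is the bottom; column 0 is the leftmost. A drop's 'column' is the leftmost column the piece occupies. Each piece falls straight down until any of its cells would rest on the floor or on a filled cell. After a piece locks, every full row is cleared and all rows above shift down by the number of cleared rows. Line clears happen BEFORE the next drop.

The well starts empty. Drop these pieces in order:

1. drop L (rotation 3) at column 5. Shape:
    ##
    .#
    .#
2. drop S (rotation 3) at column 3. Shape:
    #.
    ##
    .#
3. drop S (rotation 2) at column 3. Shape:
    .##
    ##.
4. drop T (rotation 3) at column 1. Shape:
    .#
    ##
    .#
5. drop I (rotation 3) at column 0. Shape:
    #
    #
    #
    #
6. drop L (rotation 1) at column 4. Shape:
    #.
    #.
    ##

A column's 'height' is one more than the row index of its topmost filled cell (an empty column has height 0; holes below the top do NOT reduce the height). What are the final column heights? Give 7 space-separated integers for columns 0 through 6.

Drop 1: L rot3 at col 5 lands with bottom-row=0; cleared 0 line(s) (total 0); column heights now [0 0 0 0 0 3 3], max=3
Drop 2: S rot3 at col 3 lands with bottom-row=0; cleared 0 line(s) (total 0); column heights now [0 0 0 3 2 3 3], max=3
Drop 3: S rot2 at col 3 lands with bottom-row=3; cleared 0 line(s) (total 0); column heights now [0 0 0 4 5 5 3], max=5
Drop 4: T rot3 at col 1 lands with bottom-row=0; cleared 0 line(s) (total 0); column heights now [0 2 3 4 5 5 3], max=5
Drop 5: I rot3 at col 0 lands with bottom-row=0; cleared 0 line(s) (total 0); column heights now [4 2 3 4 5 5 3], max=5
Drop 6: L rot1 at col 4 lands with bottom-row=5; cleared 0 line(s) (total 0); column heights now [4 2 3 4 8 6 3], max=8

Answer: 4 2 3 4 8 6 3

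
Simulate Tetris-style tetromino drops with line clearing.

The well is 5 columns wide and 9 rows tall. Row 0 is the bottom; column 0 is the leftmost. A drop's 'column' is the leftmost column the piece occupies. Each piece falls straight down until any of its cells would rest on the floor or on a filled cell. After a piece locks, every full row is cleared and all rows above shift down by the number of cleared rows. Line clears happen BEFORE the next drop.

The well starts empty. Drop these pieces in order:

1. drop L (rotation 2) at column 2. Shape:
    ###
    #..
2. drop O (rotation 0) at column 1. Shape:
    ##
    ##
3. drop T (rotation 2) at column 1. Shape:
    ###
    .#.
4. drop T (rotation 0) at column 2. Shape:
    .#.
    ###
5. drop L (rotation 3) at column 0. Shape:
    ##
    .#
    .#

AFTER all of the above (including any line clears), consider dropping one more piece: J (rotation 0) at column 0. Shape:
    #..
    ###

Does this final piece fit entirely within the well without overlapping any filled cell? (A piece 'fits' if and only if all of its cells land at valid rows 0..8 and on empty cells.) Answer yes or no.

Drop 1: L rot2 at col 2 lands with bottom-row=0; cleared 0 line(s) (total 0); column heights now [0 0 2 2 2], max=2
Drop 2: O rot0 at col 1 lands with bottom-row=2; cleared 0 line(s) (total 0); column heights now [0 4 4 2 2], max=4
Drop 3: T rot2 at col 1 lands with bottom-row=4; cleared 0 line(s) (total 0); column heights now [0 6 6 6 2], max=6
Drop 4: T rot0 at col 2 lands with bottom-row=6; cleared 0 line(s) (total 0); column heights now [0 6 7 8 7], max=8
Drop 5: L rot3 at col 0 lands with bottom-row=6; cleared 0 line(s) (total 0); column heights now [9 9 7 8 7], max=9
Test piece J rot0 at col 0 (width 3): heights before test = [9 9 7 8 7]; fits = False

Answer: no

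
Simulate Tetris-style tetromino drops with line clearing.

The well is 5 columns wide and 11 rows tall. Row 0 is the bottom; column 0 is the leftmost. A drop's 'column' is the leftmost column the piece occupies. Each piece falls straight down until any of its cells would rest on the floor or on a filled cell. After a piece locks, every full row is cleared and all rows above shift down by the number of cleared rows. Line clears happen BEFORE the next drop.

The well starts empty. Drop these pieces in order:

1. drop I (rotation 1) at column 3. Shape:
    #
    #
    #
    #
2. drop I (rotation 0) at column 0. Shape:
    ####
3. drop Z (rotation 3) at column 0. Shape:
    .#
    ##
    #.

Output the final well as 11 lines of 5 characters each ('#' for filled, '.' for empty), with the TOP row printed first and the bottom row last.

Drop 1: I rot1 at col 3 lands with bottom-row=0; cleared 0 line(s) (total 0); column heights now [0 0 0 4 0], max=4
Drop 2: I rot0 at col 0 lands with bottom-row=4; cleared 0 line(s) (total 0); column heights now [5 5 5 5 0], max=5
Drop 3: Z rot3 at col 0 lands with bottom-row=5; cleared 0 line(s) (total 0); column heights now [7 8 5 5 0], max=8

Answer: .....
.....
.....
.#...
##...
#....
####.
...#.
...#.
...#.
...#.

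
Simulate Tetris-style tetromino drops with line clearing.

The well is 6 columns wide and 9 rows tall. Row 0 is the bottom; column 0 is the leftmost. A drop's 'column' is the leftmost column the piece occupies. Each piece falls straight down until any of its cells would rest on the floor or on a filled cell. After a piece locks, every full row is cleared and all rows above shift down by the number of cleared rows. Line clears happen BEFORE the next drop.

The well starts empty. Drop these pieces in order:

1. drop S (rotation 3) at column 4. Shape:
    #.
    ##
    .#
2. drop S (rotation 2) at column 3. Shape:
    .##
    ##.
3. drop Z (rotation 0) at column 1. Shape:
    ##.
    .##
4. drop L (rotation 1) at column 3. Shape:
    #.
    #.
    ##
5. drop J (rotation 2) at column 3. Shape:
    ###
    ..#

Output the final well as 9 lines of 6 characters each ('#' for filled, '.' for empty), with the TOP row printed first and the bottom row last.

Answer: ...###
...#.#
...#..
.####.
..####
...##.
....#.
....##
.....#

Derivation:
Drop 1: S rot3 at col 4 lands with bottom-row=0; cleared 0 line(s) (total 0); column heights now [0 0 0 0 3 2], max=3
Drop 2: S rot2 at col 3 lands with bottom-row=3; cleared 0 line(s) (total 0); column heights now [0 0 0 4 5 5], max=5
Drop 3: Z rot0 at col 1 lands with bottom-row=4; cleared 0 line(s) (total 0); column heights now [0 6 6 5 5 5], max=6
Drop 4: L rot1 at col 3 lands with bottom-row=5; cleared 0 line(s) (total 0); column heights now [0 6 6 8 6 5], max=8
Drop 5: J rot2 at col 3 lands with bottom-row=7; cleared 0 line(s) (total 0); column heights now [0 6 6 9 9 9], max=9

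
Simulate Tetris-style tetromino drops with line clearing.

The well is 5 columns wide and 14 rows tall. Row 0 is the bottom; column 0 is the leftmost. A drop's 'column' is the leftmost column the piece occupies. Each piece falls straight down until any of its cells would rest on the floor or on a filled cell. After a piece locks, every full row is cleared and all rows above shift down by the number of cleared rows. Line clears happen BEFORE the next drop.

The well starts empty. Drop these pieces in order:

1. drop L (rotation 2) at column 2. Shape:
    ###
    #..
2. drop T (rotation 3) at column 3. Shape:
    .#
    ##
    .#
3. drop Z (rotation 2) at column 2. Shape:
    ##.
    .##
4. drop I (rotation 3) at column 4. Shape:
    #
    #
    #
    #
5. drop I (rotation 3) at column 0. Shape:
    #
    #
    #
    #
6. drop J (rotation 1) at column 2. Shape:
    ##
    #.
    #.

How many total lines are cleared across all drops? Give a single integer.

Drop 1: L rot2 at col 2 lands with bottom-row=0; cleared 0 line(s) (total 0); column heights now [0 0 2 2 2], max=2
Drop 2: T rot3 at col 3 lands with bottom-row=2; cleared 0 line(s) (total 0); column heights now [0 0 2 4 5], max=5
Drop 3: Z rot2 at col 2 lands with bottom-row=5; cleared 0 line(s) (total 0); column heights now [0 0 7 7 6], max=7
Drop 4: I rot3 at col 4 lands with bottom-row=6; cleared 0 line(s) (total 0); column heights now [0 0 7 7 10], max=10
Drop 5: I rot3 at col 0 lands with bottom-row=0; cleared 0 line(s) (total 0); column heights now [4 0 7 7 10], max=10
Drop 6: J rot1 at col 2 lands with bottom-row=7; cleared 0 line(s) (total 0); column heights now [4 0 10 10 10], max=10

Answer: 0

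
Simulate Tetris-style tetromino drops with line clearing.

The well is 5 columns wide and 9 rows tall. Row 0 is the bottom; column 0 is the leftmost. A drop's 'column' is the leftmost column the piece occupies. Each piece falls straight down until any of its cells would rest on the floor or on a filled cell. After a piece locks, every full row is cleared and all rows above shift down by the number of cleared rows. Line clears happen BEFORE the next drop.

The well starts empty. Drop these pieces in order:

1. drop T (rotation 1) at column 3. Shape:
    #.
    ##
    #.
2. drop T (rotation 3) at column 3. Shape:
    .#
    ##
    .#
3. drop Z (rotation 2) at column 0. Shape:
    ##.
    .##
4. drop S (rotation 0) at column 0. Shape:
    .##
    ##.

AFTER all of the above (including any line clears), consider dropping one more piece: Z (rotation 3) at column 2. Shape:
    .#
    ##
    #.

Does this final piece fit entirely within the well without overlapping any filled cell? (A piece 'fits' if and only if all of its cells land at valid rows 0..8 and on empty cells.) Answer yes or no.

Drop 1: T rot1 at col 3 lands with bottom-row=0; cleared 0 line(s) (total 0); column heights now [0 0 0 3 2], max=3
Drop 2: T rot3 at col 3 lands with bottom-row=2; cleared 0 line(s) (total 0); column heights now [0 0 0 4 5], max=5
Drop 3: Z rot2 at col 0 lands with bottom-row=0; cleared 0 line(s) (total 0); column heights now [2 2 1 4 5], max=5
Drop 4: S rot0 at col 0 lands with bottom-row=2; cleared 0 line(s) (total 0); column heights now [3 4 4 4 5], max=5
Test piece Z rot3 at col 2 (width 2): heights before test = [3 4 4 4 5]; fits = True

Answer: yes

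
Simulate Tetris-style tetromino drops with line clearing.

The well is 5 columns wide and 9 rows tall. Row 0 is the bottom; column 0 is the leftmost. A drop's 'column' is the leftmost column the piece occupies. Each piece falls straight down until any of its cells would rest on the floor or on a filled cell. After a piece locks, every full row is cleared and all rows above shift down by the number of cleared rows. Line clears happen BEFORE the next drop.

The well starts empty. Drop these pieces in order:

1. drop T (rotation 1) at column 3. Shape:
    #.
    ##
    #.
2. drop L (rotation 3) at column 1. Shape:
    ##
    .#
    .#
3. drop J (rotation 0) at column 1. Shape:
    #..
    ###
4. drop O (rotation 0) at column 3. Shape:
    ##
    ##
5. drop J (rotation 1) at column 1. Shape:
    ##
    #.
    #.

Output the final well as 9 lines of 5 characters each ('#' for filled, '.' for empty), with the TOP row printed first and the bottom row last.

Drop 1: T rot1 at col 3 lands with bottom-row=0; cleared 0 line(s) (total 0); column heights now [0 0 0 3 2], max=3
Drop 2: L rot3 at col 1 lands with bottom-row=0; cleared 0 line(s) (total 0); column heights now [0 3 3 3 2], max=3
Drop 3: J rot0 at col 1 lands with bottom-row=3; cleared 0 line(s) (total 0); column heights now [0 5 4 4 2], max=5
Drop 4: O rot0 at col 3 lands with bottom-row=4; cleared 0 line(s) (total 0); column heights now [0 5 4 6 6], max=6
Drop 5: J rot1 at col 1 lands with bottom-row=5; cleared 0 line(s) (total 0); column heights now [0 8 8 6 6], max=8

Answer: .....
.##..
.#...
.#.##
.#.##
.###.
.###.
..###
..##.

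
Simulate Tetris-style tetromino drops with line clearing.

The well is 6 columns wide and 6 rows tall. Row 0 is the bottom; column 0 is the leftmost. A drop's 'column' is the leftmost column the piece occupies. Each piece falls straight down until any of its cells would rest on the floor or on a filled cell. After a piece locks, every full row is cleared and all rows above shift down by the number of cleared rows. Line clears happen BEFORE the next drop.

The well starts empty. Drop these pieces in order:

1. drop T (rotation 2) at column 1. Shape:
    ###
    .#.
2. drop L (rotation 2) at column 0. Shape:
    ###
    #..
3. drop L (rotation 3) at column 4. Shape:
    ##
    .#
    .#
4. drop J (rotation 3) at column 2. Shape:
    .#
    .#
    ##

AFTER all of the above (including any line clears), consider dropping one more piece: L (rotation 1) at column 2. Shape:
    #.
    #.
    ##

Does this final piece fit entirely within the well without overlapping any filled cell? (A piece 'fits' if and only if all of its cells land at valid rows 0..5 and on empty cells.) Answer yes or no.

Answer: no

Derivation:
Drop 1: T rot2 at col 1 lands with bottom-row=0; cleared 0 line(s) (total 0); column heights now [0 2 2 2 0 0], max=2
Drop 2: L rot2 at col 0 lands with bottom-row=1; cleared 0 line(s) (total 0); column heights now [3 3 3 2 0 0], max=3
Drop 3: L rot3 at col 4 lands with bottom-row=0; cleared 0 line(s) (total 0); column heights now [3 3 3 2 3 3], max=3
Drop 4: J rot3 at col 2 lands with bottom-row=3; cleared 0 line(s) (total 0); column heights now [3 3 4 6 3 3], max=6
Test piece L rot1 at col 2 (width 2): heights before test = [3 3 4 6 3 3]; fits = False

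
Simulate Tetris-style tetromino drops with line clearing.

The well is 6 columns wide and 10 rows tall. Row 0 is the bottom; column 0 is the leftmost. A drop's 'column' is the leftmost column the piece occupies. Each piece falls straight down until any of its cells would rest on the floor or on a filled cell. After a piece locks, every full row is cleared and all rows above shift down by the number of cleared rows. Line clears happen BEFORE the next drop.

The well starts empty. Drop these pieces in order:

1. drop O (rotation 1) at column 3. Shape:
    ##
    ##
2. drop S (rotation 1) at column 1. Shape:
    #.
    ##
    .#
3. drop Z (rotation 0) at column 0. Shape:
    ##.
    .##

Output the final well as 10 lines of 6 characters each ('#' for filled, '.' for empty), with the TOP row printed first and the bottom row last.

Drop 1: O rot1 at col 3 lands with bottom-row=0; cleared 0 line(s) (total 0); column heights now [0 0 0 2 2 0], max=2
Drop 2: S rot1 at col 1 lands with bottom-row=0; cleared 0 line(s) (total 0); column heights now [0 3 2 2 2 0], max=3
Drop 3: Z rot0 at col 0 lands with bottom-row=3; cleared 0 line(s) (total 0); column heights now [5 5 4 2 2 0], max=5

Answer: ......
......
......
......
......
##....
.##...
.#....
.####.
..###.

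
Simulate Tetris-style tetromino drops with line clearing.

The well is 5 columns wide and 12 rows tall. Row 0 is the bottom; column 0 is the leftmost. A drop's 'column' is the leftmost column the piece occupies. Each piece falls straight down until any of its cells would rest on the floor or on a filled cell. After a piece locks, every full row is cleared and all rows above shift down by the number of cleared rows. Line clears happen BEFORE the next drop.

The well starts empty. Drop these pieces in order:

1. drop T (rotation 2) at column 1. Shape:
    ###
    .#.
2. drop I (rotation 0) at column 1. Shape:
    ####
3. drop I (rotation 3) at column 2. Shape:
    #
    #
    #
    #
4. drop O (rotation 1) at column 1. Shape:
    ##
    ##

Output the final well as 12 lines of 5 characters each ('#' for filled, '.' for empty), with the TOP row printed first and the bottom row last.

Answer: .....
.....
.....
.##..
.##..
..#..
..#..
..#..
..#..
.####
.###.
..#..

Derivation:
Drop 1: T rot2 at col 1 lands with bottom-row=0; cleared 0 line(s) (total 0); column heights now [0 2 2 2 0], max=2
Drop 2: I rot0 at col 1 lands with bottom-row=2; cleared 0 line(s) (total 0); column heights now [0 3 3 3 3], max=3
Drop 3: I rot3 at col 2 lands with bottom-row=3; cleared 0 line(s) (total 0); column heights now [0 3 7 3 3], max=7
Drop 4: O rot1 at col 1 lands with bottom-row=7; cleared 0 line(s) (total 0); column heights now [0 9 9 3 3], max=9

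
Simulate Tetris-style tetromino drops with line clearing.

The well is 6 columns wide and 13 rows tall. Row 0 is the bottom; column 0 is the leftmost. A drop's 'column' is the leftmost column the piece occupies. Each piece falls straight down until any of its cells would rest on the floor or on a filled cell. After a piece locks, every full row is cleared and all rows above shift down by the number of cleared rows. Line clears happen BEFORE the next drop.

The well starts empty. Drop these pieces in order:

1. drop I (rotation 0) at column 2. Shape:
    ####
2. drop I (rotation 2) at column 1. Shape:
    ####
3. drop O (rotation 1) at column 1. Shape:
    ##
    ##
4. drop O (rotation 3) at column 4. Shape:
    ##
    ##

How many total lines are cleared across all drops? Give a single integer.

Answer: 0

Derivation:
Drop 1: I rot0 at col 2 lands with bottom-row=0; cleared 0 line(s) (total 0); column heights now [0 0 1 1 1 1], max=1
Drop 2: I rot2 at col 1 lands with bottom-row=1; cleared 0 line(s) (total 0); column heights now [0 2 2 2 2 1], max=2
Drop 3: O rot1 at col 1 lands with bottom-row=2; cleared 0 line(s) (total 0); column heights now [0 4 4 2 2 1], max=4
Drop 4: O rot3 at col 4 lands with bottom-row=2; cleared 0 line(s) (total 0); column heights now [0 4 4 2 4 4], max=4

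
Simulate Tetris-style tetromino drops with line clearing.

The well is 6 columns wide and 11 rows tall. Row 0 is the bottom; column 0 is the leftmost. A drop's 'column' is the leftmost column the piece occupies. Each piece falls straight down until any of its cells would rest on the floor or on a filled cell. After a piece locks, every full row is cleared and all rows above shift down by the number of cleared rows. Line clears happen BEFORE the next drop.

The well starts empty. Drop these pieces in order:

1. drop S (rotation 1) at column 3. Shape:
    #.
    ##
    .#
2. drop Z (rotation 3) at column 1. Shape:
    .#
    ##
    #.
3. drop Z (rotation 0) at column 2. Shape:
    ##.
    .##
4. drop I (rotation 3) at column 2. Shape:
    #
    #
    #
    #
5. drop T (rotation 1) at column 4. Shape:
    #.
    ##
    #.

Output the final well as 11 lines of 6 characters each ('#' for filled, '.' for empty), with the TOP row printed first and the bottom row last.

Answer: ......
......
..#...
..#...
..#.#.
..#.##
..###.
...##.
..##..
.####.
.#..#.

Derivation:
Drop 1: S rot1 at col 3 lands with bottom-row=0; cleared 0 line(s) (total 0); column heights now [0 0 0 3 2 0], max=3
Drop 2: Z rot3 at col 1 lands with bottom-row=0; cleared 0 line(s) (total 0); column heights now [0 2 3 3 2 0], max=3
Drop 3: Z rot0 at col 2 lands with bottom-row=3; cleared 0 line(s) (total 0); column heights now [0 2 5 5 4 0], max=5
Drop 4: I rot3 at col 2 lands with bottom-row=5; cleared 0 line(s) (total 0); column heights now [0 2 9 5 4 0], max=9
Drop 5: T rot1 at col 4 lands with bottom-row=4; cleared 0 line(s) (total 0); column heights now [0 2 9 5 7 6], max=9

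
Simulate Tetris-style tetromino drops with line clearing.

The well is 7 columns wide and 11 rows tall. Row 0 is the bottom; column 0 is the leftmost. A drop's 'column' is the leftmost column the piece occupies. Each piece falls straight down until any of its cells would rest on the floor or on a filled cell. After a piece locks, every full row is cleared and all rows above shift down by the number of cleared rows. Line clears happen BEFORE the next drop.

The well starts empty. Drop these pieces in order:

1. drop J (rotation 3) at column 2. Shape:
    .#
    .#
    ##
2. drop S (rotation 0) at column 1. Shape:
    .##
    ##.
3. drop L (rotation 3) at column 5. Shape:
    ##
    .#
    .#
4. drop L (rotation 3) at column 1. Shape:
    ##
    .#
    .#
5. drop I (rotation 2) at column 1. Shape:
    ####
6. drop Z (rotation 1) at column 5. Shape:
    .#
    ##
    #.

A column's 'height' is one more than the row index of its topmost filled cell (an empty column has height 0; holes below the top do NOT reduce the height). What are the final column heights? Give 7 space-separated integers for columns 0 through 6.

Drop 1: J rot3 at col 2 lands with bottom-row=0; cleared 0 line(s) (total 0); column heights now [0 0 1 3 0 0 0], max=3
Drop 2: S rot0 at col 1 lands with bottom-row=2; cleared 0 line(s) (total 0); column heights now [0 3 4 4 0 0 0], max=4
Drop 3: L rot3 at col 5 lands with bottom-row=0; cleared 0 line(s) (total 0); column heights now [0 3 4 4 0 3 3], max=4
Drop 4: L rot3 at col 1 lands with bottom-row=4; cleared 0 line(s) (total 0); column heights now [0 7 7 4 0 3 3], max=7
Drop 5: I rot2 at col 1 lands with bottom-row=7; cleared 0 line(s) (total 0); column heights now [0 8 8 8 8 3 3], max=8
Drop 6: Z rot1 at col 5 lands with bottom-row=3; cleared 0 line(s) (total 0); column heights now [0 8 8 8 8 5 6], max=8

Answer: 0 8 8 8 8 5 6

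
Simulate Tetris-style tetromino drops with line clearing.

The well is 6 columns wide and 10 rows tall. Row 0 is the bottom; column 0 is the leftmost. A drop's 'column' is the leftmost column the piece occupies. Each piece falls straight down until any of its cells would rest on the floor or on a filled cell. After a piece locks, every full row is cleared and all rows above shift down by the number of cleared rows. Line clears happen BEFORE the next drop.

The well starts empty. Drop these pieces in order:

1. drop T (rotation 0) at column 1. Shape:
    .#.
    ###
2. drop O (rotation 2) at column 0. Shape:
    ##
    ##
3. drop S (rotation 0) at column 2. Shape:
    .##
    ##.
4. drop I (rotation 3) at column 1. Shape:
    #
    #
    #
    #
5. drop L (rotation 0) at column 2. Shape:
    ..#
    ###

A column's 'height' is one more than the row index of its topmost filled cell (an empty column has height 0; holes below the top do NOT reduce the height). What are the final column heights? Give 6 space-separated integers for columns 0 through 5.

Drop 1: T rot0 at col 1 lands with bottom-row=0; cleared 0 line(s) (total 0); column heights now [0 1 2 1 0 0], max=2
Drop 2: O rot2 at col 0 lands with bottom-row=1; cleared 0 line(s) (total 0); column heights now [3 3 2 1 0 0], max=3
Drop 3: S rot0 at col 2 lands with bottom-row=2; cleared 0 line(s) (total 0); column heights now [3 3 3 4 4 0], max=4
Drop 4: I rot3 at col 1 lands with bottom-row=3; cleared 0 line(s) (total 0); column heights now [3 7 3 4 4 0], max=7
Drop 5: L rot0 at col 2 lands with bottom-row=4; cleared 0 line(s) (total 0); column heights now [3 7 5 5 6 0], max=7

Answer: 3 7 5 5 6 0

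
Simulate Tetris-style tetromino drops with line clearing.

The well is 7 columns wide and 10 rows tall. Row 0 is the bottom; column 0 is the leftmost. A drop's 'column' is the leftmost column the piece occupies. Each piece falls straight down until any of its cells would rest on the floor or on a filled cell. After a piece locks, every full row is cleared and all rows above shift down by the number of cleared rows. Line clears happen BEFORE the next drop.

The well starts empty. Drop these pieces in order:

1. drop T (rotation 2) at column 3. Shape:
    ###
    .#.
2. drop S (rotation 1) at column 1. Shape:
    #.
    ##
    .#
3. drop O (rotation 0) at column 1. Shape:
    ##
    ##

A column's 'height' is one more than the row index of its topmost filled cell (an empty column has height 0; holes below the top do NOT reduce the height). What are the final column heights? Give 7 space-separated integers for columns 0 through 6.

Answer: 0 5 5 2 2 2 0

Derivation:
Drop 1: T rot2 at col 3 lands with bottom-row=0; cleared 0 line(s) (total 0); column heights now [0 0 0 2 2 2 0], max=2
Drop 2: S rot1 at col 1 lands with bottom-row=0; cleared 0 line(s) (total 0); column heights now [0 3 2 2 2 2 0], max=3
Drop 3: O rot0 at col 1 lands with bottom-row=3; cleared 0 line(s) (total 0); column heights now [0 5 5 2 2 2 0], max=5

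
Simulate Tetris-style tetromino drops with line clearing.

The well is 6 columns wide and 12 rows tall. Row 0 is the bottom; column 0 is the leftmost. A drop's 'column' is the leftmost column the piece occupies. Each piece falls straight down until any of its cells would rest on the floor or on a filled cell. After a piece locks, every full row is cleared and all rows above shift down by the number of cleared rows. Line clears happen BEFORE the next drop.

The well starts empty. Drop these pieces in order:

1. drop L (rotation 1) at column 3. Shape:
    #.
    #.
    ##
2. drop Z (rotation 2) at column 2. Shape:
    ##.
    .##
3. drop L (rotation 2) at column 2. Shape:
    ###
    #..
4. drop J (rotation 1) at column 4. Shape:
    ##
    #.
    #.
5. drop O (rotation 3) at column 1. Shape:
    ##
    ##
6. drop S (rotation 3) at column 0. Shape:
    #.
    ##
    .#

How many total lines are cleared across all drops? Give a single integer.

Answer: 0

Derivation:
Drop 1: L rot1 at col 3 lands with bottom-row=0; cleared 0 line(s) (total 0); column heights now [0 0 0 3 1 0], max=3
Drop 2: Z rot2 at col 2 lands with bottom-row=3; cleared 0 line(s) (total 0); column heights now [0 0 5 5 4 0], max=5
Drop 3: L rot2 at col 2 lands with bottom-row=5; cleared 0 line(s) (total 0); column heights now [0 0 7 7 7 0], max=7
Drop 4: J rot1 at col 4 lands with bottom-row=7; cleared 0 line(s) (total 0); column heights now [0 0 7 7 10 10], max=10
Drop 5: O rot3 at col 1 lands with bottom-row=7; cleared 0 line(s) (total 0); column heights now [0 9 9 7 10 10], max=10
Drop 6: S rot3 at col 0 lands with bottom-row=9; cleared 0 line(s) (total 0); column heights now [12 11 9 7 10 10], max=12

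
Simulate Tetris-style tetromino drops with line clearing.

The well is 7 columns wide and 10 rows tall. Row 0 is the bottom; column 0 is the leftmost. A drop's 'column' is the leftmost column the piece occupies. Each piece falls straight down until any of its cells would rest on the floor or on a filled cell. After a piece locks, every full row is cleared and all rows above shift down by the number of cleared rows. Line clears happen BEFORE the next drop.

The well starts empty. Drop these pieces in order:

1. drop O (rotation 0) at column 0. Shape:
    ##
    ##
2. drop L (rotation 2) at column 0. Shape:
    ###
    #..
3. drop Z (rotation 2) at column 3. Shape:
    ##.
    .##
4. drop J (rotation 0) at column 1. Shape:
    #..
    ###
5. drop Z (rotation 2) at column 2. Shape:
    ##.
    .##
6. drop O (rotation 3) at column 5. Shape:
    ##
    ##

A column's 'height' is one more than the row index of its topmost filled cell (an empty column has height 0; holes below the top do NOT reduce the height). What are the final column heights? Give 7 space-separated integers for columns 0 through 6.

Answer: 4 6 7 7 6 3 3

Derivation:
Drop 1: O rot0 at col 0 lands with bottom-row=0; cleared 0 line(s) (total 0); column heights now [2 2 0 0 0 0 0], max=2
Drop 2: L rot2 at col 0 lands with bottom-row=2; cleared 0 line(s) (total 0); column heights now [4 4 4 0 0 0 0], max=4
Drop 3: Z rot2 at col 3 lands with bottom-row=0; cleared 0 line(s) (total 0); column heights now [4 4 4 2 2 1 0], max=4
Drop 4: J rot0 at col 1 lands with bottom-row=4; cleared 0 line(s) (total 0); column heights now [4 6 5 5 2 1 0], max=6
Drop 5: Z rot2 at col 2 lands with bottom-row=5; cleared 0 line(s) (total 0); column heights now [4 6 7 7 6 1 0], max=7
Drop 6: O rot3 at col 5 lands with bottom-row=1; cleared 0 line(s) (total 0); column heights now [4 6 7 7 6 3 3], max=7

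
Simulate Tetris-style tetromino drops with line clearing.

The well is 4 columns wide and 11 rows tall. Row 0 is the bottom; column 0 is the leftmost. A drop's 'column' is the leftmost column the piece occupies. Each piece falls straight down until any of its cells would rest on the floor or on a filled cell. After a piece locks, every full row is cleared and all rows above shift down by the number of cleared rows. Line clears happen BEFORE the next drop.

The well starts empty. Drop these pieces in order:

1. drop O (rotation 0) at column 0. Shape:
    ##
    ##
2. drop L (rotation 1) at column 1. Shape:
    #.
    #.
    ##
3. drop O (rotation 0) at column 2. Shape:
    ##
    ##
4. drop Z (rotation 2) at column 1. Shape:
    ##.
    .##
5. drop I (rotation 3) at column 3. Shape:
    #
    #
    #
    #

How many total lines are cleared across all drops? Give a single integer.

Drop 1: O rot0 at col 0 lands with bottom-row=0; cleared 0 line(s) (total 0); column heights now [2 2 0 0], max=2
Drop 2: L rot1 at col 1 lands with bottom-row=2; cleared 0 line(s) (total 0); column heights now [2 5 3 0], max=5
Drop 3: O rot0 at col 2 lands with bottom-row=3; cleared 0 line(s) (total 0); column heights now [2 5 5 5], max=5
Drop 4: Z rot2 at col 1 lands with bottom-row=5; cleared 0 line(s) (total 0); column heights now [2 7 7 6], max=7
Drop 5: I rot3 at col 3 lands with bottom-row=6; cleared 0 line(s) (total 0); column heights now [2 7 7 10], max=10

Answer: 0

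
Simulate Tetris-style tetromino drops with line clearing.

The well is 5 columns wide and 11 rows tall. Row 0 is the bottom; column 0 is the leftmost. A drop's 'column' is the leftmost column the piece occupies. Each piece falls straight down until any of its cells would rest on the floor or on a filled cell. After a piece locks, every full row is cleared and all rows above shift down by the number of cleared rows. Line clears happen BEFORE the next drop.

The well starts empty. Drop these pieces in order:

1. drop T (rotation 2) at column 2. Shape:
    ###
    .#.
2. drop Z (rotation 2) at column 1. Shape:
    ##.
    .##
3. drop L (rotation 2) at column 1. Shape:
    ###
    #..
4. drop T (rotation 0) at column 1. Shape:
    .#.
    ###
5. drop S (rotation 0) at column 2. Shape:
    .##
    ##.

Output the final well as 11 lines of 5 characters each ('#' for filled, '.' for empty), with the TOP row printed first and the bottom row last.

Answer: .....
...##
..##.
..#..
.###.
.###.
.#...
.##..
..##.
..###
...#.

Derivation:
Drop 1: T rot2 at col 2 lands with bottom-row=0; cleared 0 line(s) (total 0); column heights now [0 0 2 2 2], max=2
Drop 2: Z rot2 at col 1 lands with bottom-row=2; cleared 0 line(s) (total 0); column heights now [0 4 4 3 2], max=4
Drop 3: L rot2 at col 1 lands with bottom-row=4; cleared 0 line(s) (total 0); column heights now [0 6 6 6 2], max=6
Drop 4: T rot0 at col 1 lands with bottom-row=6; cleared 0 line(s) (total 0); column heights now [0 7 8 7 2], max=8
Drop 5: S rot0 at col 2 lands with bottom-row=8; cleared 0 line(s) (total 0); column heights now [0 7 9 10 10], max=10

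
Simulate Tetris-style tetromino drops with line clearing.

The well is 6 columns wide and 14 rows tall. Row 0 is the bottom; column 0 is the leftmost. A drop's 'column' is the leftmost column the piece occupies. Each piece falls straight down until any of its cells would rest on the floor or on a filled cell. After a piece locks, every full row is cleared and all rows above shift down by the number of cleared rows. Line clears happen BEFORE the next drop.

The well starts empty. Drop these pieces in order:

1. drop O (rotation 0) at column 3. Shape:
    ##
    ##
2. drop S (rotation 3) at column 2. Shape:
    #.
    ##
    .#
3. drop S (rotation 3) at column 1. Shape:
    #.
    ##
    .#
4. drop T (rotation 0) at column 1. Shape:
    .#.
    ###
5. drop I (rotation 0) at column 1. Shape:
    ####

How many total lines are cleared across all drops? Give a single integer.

Drop 1: O rot0 at col 3 lands with bottom-row=0; cleared 0 line(s) (total 0); column heights now [0 0 0 2 2 0], max=2
Drop 2: S rot3 at col 2 lands with bottom-row=2; cleared 0 line(s) (total 0); column heights now [0 0 5 4 2 0], max=5
Drop 3: S rot3 at col 1 lands with bottom-row=5; cleared 0 line(s) (total 0); column heights now [0 8 7 4 2 0], max=8
Drop 4: T rot0 at col 1 lands with bottom-row=8; cleared 0 line(s) (total 0); column heights now [0 9 10 9 2 0], max=10
Drop 5: I rot0 at col 1 lands with bottom-row=10; cleared 0 line(s) (total 0); column heights now [0 11 11 11 11 0], max=11

Answer: 0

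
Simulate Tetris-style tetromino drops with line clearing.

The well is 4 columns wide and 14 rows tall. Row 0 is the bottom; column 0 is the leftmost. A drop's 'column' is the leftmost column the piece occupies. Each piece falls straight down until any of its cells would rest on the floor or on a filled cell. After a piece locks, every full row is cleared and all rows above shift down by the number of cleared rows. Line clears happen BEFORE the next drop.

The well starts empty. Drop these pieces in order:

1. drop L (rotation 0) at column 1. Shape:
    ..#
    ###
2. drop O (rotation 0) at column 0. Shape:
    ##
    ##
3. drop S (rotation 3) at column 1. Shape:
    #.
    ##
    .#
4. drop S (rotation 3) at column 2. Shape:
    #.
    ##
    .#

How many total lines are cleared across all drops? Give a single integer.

Answer: 0

Derivation:
Drop 1: L rot0 at col 1 lands with bottom-row=0; cleared 0 line(s) (total 0); column heights now [0 1 1 2], max=2
Drop 2: O rot0 at col 0 lands with bottom-row=1; cleared 0 line(s) (total 0); column heights now [3 3 1 2], max=3
Drop 3: S rot3 at col 1 lands with bottom-row=2; cleared 0 line(s) (total 0); column heights now [3 5 4 2], max=5
Drop 4: S rot3 at col 2 lands with bottom-row=3; cleared 0 line(s) (total 0); column heights now [3 5 6 5], max=6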